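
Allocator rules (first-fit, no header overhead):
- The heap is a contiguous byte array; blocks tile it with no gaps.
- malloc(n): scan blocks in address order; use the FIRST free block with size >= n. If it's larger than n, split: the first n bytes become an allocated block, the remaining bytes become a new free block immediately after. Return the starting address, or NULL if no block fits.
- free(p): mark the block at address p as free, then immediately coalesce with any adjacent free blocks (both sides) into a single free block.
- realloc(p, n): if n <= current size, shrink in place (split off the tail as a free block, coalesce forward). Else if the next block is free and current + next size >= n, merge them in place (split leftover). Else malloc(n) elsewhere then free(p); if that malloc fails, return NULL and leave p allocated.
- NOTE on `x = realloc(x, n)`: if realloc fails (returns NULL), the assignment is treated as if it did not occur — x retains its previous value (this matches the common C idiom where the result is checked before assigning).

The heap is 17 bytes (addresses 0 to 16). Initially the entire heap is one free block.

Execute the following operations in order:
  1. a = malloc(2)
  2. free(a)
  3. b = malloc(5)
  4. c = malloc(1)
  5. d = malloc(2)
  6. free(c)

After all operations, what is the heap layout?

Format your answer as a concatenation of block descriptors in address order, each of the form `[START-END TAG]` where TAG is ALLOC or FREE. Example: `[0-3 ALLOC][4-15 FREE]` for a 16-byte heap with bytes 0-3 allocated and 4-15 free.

Answer: [0-4 ALLOC][5-5 FREE][6-7 ALLOC][8-16 FREE]

Derivation:
Op 1: a = malloc(2) -> a = 0; heap: [0-1 ALLOC][2-16 FREE]
Op 2: free(a) -> (freed a); heap: [0-16 FREE]
Op 3: b = malloc(5) -> b = 0; heap: [0-4 ALLOC][5-16 FREE]
Op 4: c = malloc(1) -> c = 5; heap: [0-4 ALLOC][5-5 ALLOC][6-16 FREE]
Op 5: d = malloc(2) -> d = 6; heap: [0-4 ALLOC][5-5 ALLOC][6-7 ALLOC][8-16 FREE]
Op 6: free(c) -> (freed c); heap: [0-4 ALLOC][5-5 FREE][6-7 ALLOC][8-16 FREE]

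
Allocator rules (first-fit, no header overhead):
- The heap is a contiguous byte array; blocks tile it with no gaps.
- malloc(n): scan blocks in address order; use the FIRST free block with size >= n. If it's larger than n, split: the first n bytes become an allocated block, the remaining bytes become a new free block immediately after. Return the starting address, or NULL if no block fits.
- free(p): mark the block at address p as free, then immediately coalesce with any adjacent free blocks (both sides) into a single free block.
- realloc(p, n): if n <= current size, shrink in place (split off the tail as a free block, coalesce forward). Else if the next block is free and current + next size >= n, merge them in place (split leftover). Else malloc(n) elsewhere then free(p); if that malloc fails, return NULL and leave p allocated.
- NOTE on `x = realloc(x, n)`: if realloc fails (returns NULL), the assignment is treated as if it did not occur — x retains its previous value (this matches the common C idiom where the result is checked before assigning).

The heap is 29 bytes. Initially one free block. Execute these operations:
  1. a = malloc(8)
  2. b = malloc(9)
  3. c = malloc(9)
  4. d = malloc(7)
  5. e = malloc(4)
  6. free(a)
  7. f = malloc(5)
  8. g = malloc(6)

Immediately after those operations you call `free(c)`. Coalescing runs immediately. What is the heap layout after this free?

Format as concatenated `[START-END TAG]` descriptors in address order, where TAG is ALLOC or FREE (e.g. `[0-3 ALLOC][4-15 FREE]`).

Answer: [0-4 ALLOC][5-7 FREE][8-16 ALLOC][17-28 FREE]

Derivation:
Op 1: a = malloc(8) -> a = 0; heap: [0-7 ALLOC][8-28 FREE]
Op 2: b = malloc(9) -> b = 8; heap: [0-7 ALLOC][8-16 ALLOC][17-28 FREE]
Op 3: c = malloc(9) -> c = 17; heap: [0-7 ALLOC][8-16 ALLOC][17-25 ALLOC][26-28 FREE]
Op 4: d = malloc(7) -> d = NULL; heap: [0-7 ALLOC][8-16 ALLOC][17-25 ALLOC][26-28 FREE]
Op 5: e = malloc(4) -> e = NULL; heap: [0-7 ALLOC][8-16 ALLOC][17-25 ALLOC][26-28 FREE]
Op 6: free(a) -> (freed a); heap: [0-7 FREE][8-16 ALLOC][17-25 ALLOC][26-28 FREE]
Op 7: f = malloc(5) -> f = 0; heap: [0-4 ALLOC][5-7 FREE][8-16 ALLOC][17-25 ALLOC][26-28 FREE]
Op 8: g = malloc(6) -> g = NULL; heap: [0-4 ALLOC][5-7 FREE][8-16 ALLOC][17-25 ALLOC][26-28 FREE]
free(c): c = 17 -> block [17-25 ALLOC]; mark free, coalesce with adjacent free neighbors -> [0-4 ALLOC][5-7 FREE][8-16 ALLOC][17-28 FREE]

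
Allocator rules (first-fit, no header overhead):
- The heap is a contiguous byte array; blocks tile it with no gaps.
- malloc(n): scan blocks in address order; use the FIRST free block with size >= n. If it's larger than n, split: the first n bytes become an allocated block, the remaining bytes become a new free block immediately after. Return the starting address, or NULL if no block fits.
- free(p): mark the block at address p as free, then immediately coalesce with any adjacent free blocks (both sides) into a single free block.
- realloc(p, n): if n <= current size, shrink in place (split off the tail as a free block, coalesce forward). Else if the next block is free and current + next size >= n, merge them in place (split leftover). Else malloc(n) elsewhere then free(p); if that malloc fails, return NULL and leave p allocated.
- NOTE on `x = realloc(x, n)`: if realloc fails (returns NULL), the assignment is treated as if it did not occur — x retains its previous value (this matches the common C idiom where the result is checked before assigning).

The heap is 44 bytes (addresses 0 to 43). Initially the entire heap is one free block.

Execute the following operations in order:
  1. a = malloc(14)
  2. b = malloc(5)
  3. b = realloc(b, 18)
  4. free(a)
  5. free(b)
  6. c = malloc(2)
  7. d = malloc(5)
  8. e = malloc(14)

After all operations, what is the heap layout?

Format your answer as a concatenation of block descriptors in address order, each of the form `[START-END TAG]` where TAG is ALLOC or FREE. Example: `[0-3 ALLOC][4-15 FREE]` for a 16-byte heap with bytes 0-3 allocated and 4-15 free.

Op 1: a = malloc(14) -> a = 0; heap: [0-13 ALLOC][14-43 FREE]
Op 2: b = malloc(5) -> b = 14; heap: [0-13 ALLOC][14-18 ALLOC][19-43 FREE]
Op 3: b = realloc(b, 18) -> b = 14; heap: [0-13 ALLOC][14-31 ALLOC][32-43 FREE]
Op 4: free(a) -> (freed a); heap: [0-13 FREE][14-31 ALLOC][32-43 FREE]
Op 5: free(b) -> (freed b); heap: [0-43 FREE]
Op 6: c = malloc(2) -> c = 0; heap: [0-1 ALLOC][2-43 FREE]
Op 7: d = malloc(5) -> d = 2; heap: [0-1 ALLOC][2-6 ALLOC][7-43 FREE]
Op 8: e = malloc(14) -> e = 7; heap: [0-1 ALLOC][2-6 ALLOC][7-20 ALLOC][21-43 FREE]

Answer: [0-1 ALLOC][2-6 ALLOC][7-20 ALLOC][21-43 FREE]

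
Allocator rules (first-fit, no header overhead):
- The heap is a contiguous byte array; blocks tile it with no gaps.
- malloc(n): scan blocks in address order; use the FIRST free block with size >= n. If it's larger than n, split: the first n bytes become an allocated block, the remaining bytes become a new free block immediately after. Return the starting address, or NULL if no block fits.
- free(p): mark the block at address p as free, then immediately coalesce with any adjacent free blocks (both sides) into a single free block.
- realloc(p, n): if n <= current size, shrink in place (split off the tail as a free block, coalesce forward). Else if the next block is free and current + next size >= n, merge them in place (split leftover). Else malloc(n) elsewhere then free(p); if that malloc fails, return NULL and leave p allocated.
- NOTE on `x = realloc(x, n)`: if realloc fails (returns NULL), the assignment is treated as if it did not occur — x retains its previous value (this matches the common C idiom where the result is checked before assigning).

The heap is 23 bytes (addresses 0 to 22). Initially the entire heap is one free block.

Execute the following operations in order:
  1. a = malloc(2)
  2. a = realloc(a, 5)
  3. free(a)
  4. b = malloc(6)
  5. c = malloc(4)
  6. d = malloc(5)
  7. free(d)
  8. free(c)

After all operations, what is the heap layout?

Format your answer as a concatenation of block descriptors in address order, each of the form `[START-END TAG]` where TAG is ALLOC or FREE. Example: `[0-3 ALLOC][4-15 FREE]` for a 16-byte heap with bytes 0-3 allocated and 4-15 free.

Op 1: a = malloc(2) -> a = 0; heap: [0-1 ALLOC][2-22 FREE]
Op 2: a = realloc(a, 5) -> a = 0; heap: [0-4 ALLOC][5-22 FREE]
Op 3: free(a) -> (freed a); heap: [0-22 FREE]
Op 4: b = malloc(6) -> b = 0; heap: [0-5 ALLOC][6-22 FREE]
Op 5: c = malloc(4) -> c = 6; heap: [0-5 ALLOC][6-9 ALLOC][10-22 FREE]
Op 6: d = malloc(5) -> d = 10; heap: [0-5 ALLOC][6-9 ALLOC][10-14 ALLOC][15-22 FREE]
Op 7: free(d) -> (freed d); heap: [0-5 ALLOC][6-9 ALLOC][10-22 FREE]
Op 8: free(c) -> (freed c); heap: [0-5 ALLOC][6-22 FREE]

Answer: [0-5 ALLOC][6-22 FREE]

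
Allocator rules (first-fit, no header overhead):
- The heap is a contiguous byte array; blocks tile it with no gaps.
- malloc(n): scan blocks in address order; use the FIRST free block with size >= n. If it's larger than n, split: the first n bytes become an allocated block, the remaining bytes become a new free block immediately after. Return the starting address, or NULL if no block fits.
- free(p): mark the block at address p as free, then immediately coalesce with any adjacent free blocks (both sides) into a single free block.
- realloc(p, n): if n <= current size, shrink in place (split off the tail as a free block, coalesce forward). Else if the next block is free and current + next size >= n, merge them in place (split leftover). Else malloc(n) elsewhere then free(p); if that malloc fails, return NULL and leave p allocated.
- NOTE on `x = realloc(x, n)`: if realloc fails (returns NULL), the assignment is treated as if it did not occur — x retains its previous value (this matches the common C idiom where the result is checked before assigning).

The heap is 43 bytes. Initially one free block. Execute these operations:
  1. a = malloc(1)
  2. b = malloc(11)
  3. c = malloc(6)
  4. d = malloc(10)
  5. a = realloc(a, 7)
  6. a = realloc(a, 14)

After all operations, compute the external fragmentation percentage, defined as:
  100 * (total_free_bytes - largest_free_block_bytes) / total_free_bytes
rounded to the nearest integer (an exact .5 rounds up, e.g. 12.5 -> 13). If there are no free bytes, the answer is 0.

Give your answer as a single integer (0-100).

Answer: 50

Derivation:
Op 1: a = malloc(1) -> a = 0; heap: [0-0 ALLOC][1-42 FREE]
Op 2: b = malloc(11) -> b = 1; heap: [0-0 ALLOC][1-11 ALLOC][12-42 FREE]
Op 3: c = malloc(6) -> c = 12; heap: [0-0 ALLOC][1-11 ALLOC][12-17 ALLOC][18-42 FREE]
Op 4: d = malloc(10) -> d = 18; heap: [0-0 ALLOC][1-11 ALLOC][12-17 ALLOC][18-27 ALLOC][28-42 FREE]
Op 5: a = realloc(a, 7) -> a = 28; heap: [0-0 FREE][1-11 ALLOC][12-17 ALLOC][18-27 ALLOC][28-34 ALLOC][35-42 FREE]
Op 6: a = realloc(a, 14) -> a = 28; heap: [0-0 FREE][1-11 ALLOC][12-17 ALLOC][18-27 ALLOC][28-41 ALLOC][42-42 FREE]
Free blocks: [1 1] total_free=2 largest=1 -> 100*(2-1)/2 = 100/2 = 50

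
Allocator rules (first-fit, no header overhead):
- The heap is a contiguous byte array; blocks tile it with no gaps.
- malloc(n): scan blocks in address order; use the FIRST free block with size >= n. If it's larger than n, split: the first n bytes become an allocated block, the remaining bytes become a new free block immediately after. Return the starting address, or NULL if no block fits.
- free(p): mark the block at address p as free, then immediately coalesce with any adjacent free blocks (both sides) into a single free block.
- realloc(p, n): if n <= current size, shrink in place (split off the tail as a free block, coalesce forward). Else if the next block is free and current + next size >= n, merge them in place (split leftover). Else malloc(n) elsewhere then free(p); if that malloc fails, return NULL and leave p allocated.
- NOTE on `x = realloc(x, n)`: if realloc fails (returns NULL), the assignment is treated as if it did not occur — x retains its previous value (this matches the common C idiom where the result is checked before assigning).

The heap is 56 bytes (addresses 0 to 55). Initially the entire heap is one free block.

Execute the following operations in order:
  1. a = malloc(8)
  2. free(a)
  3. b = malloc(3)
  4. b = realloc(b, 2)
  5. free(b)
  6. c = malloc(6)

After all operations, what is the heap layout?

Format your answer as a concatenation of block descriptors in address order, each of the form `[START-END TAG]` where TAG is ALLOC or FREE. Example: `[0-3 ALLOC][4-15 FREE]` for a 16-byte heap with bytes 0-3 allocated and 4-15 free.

Op 1: a = malloc(8) -> a = 0; heap: [0-7 ALLOC][8-55 FREE]
Op 2: free(a) -> (freed a); heap: [0-55 FREE]
Op 3: b = malloc(3) -> b = 0; heap: [0-2 ALLOC][3-55 FREE]
Op 4: b = realloc(b, 2) -> b = 0; heap: [0-1 ALLOC][2-55 FREE]
Op 5: free(b) -> (freed b); heap: [0-55 FREE]
Op 6: c = malloc(6) -> c = 0; heap: [0-5 ALLOC][6-55 FREE]

Answer: [0-5 ALLOC][6-55 FREE]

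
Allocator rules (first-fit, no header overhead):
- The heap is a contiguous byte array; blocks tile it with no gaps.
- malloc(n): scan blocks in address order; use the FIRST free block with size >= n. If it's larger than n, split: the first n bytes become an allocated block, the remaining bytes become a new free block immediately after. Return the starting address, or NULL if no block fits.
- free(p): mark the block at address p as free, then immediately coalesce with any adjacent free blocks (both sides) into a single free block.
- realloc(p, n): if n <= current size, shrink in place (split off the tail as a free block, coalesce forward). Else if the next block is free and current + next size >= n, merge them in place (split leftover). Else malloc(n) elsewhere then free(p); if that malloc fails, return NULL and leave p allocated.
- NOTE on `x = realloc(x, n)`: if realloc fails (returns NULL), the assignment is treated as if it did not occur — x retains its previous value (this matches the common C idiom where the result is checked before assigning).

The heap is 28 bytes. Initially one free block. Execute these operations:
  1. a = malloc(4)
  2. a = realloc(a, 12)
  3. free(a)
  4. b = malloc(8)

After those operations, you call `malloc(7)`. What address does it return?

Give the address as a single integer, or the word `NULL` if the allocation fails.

Op 1: a = malloc(4) -> a = 0; heap: [0-3 ALLOC][4-27 FREE]
Op 2: a = realloc(a, 12) -> a = 0; heap: [0-11 ALLOC][12-27 FREE]
Op 3: free(a) -> (freed a); heap: [0-27 FREE]
Op 4: b = malloc(8) -> b = 0; heap: [0-7 ALLOC][8-27 FREE]
malloc(7): first-fit scan over [0-7 ALLOC][8-27 FREE] -> 8

Answer: 8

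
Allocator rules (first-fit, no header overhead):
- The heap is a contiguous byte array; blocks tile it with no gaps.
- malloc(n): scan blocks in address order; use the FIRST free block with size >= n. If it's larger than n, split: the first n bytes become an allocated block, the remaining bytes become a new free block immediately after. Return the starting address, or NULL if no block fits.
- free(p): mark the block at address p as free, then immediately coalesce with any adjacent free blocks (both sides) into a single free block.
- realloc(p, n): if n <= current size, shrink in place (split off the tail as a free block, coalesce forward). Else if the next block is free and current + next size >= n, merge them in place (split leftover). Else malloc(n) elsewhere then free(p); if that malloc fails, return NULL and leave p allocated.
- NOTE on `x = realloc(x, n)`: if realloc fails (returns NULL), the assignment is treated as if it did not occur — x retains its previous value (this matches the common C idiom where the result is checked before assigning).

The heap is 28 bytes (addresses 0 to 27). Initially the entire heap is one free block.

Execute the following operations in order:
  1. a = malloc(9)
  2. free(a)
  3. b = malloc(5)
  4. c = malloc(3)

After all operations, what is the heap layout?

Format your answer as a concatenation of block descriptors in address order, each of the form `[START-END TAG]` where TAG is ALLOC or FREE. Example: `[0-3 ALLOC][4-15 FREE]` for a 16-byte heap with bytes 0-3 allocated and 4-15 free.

Answer: [0-4 ALLOC][5-7 ALLOC][8-27 FREE]

Derivation:
Op 1: a = malloc(9) -> a = 0; heap: [0-8 ALLOC][9-27 FREE]
Op 2: free(a) -> (freed a); heap: [0-27 FREE]
Op 3: b = malloc(5) -> b = 0; heap: [0-4 ALLOC][5-27 FREE]
Op 4: c = malloc(3) -> c = 5; heap: [0-4 ALLOC][5-7 ALLOC][8-27 FREE]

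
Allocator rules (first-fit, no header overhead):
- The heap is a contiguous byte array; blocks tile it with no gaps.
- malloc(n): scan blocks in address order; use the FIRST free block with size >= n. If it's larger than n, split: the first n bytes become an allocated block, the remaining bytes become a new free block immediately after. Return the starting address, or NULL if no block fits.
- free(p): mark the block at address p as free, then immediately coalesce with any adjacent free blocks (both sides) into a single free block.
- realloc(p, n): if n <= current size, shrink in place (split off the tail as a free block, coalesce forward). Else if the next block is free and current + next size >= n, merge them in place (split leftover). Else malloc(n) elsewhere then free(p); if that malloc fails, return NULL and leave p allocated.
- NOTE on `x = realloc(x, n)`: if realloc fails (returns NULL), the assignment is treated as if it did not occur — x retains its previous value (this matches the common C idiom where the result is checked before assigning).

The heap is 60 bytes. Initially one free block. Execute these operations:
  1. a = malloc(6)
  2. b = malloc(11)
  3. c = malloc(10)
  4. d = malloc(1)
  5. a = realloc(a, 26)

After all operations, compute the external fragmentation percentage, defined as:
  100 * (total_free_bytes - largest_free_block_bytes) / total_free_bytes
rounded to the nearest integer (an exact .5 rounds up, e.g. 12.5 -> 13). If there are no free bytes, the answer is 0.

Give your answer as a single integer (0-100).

Op 1: a = malloc(6) -> a = 0; heap: [0-5 ALLOC][6-59 FREE]
Op 2: b = malloc(11) -> b = 6; heap: [0-5 ALLOC][6-16 ALLOC][17-59 FREE]
Op 3: c = malloc(10) -> c = 17; heap: [0-5 ALLOC][6-16 ALLOC][17-26 ALLOC][27-59 FREE]
Op 4: d = malloc(1) -> d = 27; heap: [0-5 ALLOC][6-16 ALLOC][17-26 ALLOC][27-27 ALLOC][28-59 FREE]
Op 5: a = realloc(a, 26) -> a = 28; heap: [0-5 FREE][6-16 ALLOC][17-26 ALLOC][27-27 ALLOC][28-53 ALLOC][54-59 FREE]
Free blocks: [6 6] total_free=12 largest=6 -> 100*(12-6)/12 = 600/12 = 50

Answer: 50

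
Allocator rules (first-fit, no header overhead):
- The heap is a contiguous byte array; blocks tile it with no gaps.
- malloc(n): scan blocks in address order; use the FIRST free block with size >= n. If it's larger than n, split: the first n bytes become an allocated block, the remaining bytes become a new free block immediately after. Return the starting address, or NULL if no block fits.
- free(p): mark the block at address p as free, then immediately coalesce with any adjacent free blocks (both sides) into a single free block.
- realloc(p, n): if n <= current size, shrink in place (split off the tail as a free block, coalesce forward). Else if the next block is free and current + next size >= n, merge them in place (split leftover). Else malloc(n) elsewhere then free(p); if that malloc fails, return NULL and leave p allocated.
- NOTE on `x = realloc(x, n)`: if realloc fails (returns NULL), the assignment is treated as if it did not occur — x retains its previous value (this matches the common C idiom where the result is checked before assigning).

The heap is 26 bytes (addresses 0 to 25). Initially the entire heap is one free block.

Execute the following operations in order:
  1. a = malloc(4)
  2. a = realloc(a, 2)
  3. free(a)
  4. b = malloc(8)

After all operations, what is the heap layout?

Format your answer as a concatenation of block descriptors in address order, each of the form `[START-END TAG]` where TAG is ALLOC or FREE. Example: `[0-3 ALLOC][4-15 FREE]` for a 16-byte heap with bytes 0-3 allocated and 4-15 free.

Answer: [0-7 ALLOC][8-25 FREE]

Derivation:
Op 1: a = malloc(4) -> a = 0; heap: [0-3 ALLOC][4-25 FREE]
Op 2: a = realloc(a, 2) -> a = 0; heap: [0-1 ALLOC][2-25 FREE]
Op 3: free(a) -> (freed a); heap: [0-25 FREE]
Op 4: b = malloc(8) -> b = 0; heap: [0-7 ALLOC][8-25 FREE]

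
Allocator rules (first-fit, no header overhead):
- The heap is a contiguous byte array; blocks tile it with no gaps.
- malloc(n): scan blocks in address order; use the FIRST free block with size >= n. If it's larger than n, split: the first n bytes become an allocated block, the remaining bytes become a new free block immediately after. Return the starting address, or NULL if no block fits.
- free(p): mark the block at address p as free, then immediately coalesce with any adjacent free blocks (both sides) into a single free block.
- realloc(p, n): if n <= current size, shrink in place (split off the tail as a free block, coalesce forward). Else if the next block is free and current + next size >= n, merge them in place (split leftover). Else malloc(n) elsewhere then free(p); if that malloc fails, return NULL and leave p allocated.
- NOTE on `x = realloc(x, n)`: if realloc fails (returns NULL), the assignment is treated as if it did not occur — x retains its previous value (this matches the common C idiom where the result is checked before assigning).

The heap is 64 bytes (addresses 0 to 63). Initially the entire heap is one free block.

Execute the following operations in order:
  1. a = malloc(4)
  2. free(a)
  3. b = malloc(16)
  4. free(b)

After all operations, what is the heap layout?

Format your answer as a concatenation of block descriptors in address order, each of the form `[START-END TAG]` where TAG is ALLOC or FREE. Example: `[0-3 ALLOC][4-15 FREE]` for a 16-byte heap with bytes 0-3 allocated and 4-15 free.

Answer: [0-63 FREE]

Derivation:
Op 1: a = malloc(4) -> a = 0; heap: [0-3 ALLOC][4-63 FREE]
Op 2: free(a) -> (freed a); heap: [0-63 FREE]
Op 3: b = malloc(16) -> b = 0; heap: [0-15 ALLOC][16-63 FREE]
Op 4: free(b) -> (freed b); heap: [0-63 FREE]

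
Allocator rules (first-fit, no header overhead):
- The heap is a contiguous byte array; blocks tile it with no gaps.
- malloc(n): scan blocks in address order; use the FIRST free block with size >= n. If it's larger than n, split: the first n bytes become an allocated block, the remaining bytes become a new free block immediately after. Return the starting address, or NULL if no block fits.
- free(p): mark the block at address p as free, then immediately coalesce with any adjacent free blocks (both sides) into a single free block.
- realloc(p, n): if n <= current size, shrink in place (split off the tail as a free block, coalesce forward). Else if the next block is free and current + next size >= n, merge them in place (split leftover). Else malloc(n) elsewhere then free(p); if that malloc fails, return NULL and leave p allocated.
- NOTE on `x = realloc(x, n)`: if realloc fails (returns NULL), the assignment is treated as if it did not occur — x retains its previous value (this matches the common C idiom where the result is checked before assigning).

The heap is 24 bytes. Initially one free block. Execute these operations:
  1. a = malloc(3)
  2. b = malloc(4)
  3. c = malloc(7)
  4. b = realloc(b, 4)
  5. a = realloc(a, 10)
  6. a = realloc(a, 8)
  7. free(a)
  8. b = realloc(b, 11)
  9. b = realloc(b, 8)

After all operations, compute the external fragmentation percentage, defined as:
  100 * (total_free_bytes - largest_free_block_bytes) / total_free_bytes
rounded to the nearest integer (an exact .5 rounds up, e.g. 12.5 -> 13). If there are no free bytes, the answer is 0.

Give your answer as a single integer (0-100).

Answer: 22

Derivation:
Op 1: a = malloc(3) -> a = 0; heap: [0-2 ALLOC][3-23 FREE]
Op 2: b = malloc(4) -> b = 3; heap: [0-2 ALLOC][3-6 ALLOC][7-23 FREE]
Op 3: c = malloc(7) -> c = 7; heap: [0-2 ALLOC][3-6 ALLOC][7-13 ALLOC][14-23 FREE]
Op 4: b = realloc(b, 4) -> b = 3; heap: [0-2 ALLOC][3-6 ALLOC][7-13 ALLOC][14-23 FREE]
Op 5: a = realloc(a, 10) -> a = 14; heap: [0-2 FREE][3-6 ALLOC][7-13 ALLOC][14-23 ALLOC]
Op 6: a = realloc(a, 8) -> a = 14; heap: [0-2 FREE][3-6 ALLOC][7-13 ALLOC][14-21 ALLOC][22-23 FREE]
Op 7: free(a) -> (freed a); heap: [0-2 FREE][3-6 ALLOC][7-13 ALLOC][14-23 FREE]
Op 8: b = realloc(b, 11) -> NULL (b unchanged); heap: [0-2 FREE][3-6 ALLOC][7-13 ALLOC][14-23 FREE]
Op 9: b = realloc(b, 8) -> b = 14; heap: [0-6 FREE][7-13 ALLOC][14-21 ALLOC][22-23 FREE]
Free blocks: [7 2] total_free=9 largest=7 -> 100*(9-7)/9 = 200/9 ≈ 22.222 -> rounds to 22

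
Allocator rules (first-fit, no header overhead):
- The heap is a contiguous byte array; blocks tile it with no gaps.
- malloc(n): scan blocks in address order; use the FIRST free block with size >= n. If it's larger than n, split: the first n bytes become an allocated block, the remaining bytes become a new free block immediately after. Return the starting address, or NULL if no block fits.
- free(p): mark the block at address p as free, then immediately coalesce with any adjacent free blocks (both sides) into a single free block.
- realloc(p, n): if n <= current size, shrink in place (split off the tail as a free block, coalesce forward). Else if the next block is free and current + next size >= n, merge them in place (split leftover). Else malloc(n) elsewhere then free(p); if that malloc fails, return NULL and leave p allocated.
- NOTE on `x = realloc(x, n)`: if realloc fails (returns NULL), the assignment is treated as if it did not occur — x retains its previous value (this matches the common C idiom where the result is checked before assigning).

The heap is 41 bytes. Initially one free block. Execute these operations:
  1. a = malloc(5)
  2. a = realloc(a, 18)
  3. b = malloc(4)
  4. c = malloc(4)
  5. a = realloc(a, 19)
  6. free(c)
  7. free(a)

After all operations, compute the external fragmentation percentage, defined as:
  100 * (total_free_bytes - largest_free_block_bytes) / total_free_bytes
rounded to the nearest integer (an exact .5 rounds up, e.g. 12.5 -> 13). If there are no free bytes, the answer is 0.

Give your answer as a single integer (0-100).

Answer: 49

Derivation:
Op 1: a = malloc(5) -> a = 0; heap: [0-4 ALLOC][5-40 FREE]
Op 2: a = realloc(a, 18) -> a = 0; heap: [0-17 ALLOC][18-40 FREE]
Op 3: b = malloc(4) -> b = 18; heap: [0-17 ALLOC][18-21 ALLOC][22-40 FREE]
Op 4: c = malloc(4) -> c = 22; heap: [0-17 ALLOC][18-21 ALLOC][22-25 ALLOC][26-40 FREE]
Op 5: a = realloc(a, 19) -> NULL (a unchanged); heap: [0-17 ALLOC][18-21 ALLOC][22-25 ALLOC][26-40 FREE]
Op 6: free(c) -> (freed c); heap: [0-17 ALLOC][18-21 ALLOC][22-40 FREE]
Op 7: free(a) -> (freed a); heap: [0-17 FREE][18-21 ALLOC][22-40 FREE]
Free blocks: [18 19] total_free=37 largest=19 -> 100*(37-19)/37 = 1800/37 ≈ 48.649 -> rounds to 49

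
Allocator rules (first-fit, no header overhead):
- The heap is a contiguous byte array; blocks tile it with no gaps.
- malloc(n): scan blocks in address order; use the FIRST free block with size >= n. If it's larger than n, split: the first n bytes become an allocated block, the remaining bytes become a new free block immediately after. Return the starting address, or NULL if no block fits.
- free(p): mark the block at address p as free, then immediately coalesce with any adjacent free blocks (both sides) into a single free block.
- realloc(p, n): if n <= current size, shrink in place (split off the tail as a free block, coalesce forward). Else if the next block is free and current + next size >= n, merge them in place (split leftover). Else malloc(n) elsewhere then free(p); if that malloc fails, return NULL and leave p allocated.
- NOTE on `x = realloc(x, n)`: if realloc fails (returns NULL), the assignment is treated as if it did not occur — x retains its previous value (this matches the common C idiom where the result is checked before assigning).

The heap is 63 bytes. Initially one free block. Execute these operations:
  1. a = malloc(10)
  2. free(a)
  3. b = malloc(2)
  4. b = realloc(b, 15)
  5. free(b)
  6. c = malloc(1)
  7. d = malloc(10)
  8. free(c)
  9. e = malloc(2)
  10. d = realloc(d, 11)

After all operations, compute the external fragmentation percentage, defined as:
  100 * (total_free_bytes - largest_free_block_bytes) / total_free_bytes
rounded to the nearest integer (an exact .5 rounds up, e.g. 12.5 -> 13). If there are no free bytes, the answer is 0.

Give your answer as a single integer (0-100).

Answer: 22

Derivation:
Op 1: a = malloc(10) -> a = 0; heap: [0-9 ALLOC][10-62 FREE]
Op 2: free(a) -> (freed a); heap: [0-62 FREE]
Op 3: b = malloc(2) -> b = 0; heap: [0-1 ALLOC][2-62 FREE]
Op 4: b = realloc(b, 15) -> b = 0; heap: [0-14 ALLOC][15-62 FREE]
Op 5: free(b) -> (freed b); heap: [0-62 FREE]
Op 6: c = malloc(1) -> c = 0; heap: [0-0 ALLOC][1-62 FREE]
Op 7: d = malloc(10) -> d = 1; heap: [0-0 ALLOC][1-10 ALLOC][11-62 FREE]
Op 8: free(c) -> (freed c); heap: [0-0 FREE][1-10 ALLOC][11-62 FREE]
Op 9: e = malloc(2) -> e = 11; heap: [0-0 FREE][1-10 ALLOC][11-12 ALLOC][13-62 FREE]
Op 10: d = realloc(d, 11) -> d = 13; heap: [0-10 FREE][11-12 ALLOC][13-23 ALLOC][24-62 FREE]
Free blocks: [11 39] total_free=50 largest=39 -> 100*(50-39)/50 = 1100/50 = 22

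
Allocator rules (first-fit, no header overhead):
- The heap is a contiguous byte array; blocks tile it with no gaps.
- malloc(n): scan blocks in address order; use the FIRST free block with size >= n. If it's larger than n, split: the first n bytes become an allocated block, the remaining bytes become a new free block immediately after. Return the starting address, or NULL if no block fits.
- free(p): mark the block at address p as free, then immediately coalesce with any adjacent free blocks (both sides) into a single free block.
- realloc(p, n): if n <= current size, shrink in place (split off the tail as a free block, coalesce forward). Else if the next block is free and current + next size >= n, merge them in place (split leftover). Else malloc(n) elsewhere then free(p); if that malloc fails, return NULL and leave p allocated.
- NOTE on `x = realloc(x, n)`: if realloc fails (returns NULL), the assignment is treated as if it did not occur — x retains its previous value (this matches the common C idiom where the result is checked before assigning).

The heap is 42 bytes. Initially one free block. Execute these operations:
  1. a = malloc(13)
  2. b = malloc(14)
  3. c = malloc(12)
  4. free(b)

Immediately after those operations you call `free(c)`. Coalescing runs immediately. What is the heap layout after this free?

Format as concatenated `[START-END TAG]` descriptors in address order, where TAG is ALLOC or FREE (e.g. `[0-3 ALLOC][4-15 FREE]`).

Answer: [0-12 ALLOC][13-41 FREE]

Derivation:
Op 1: a = malloc(13) -> a = 0; heap: [0-12 ALLOC][13-41 FREE]
Op 2: b = malloc(14) -> b = 13; heap: [0-12 ALLOC][13-26 ALLOC][27-41 FREE]
Op 3: c = malloc(12) -> c = 27; heap: [0-12 ALLOC][13-26 ALLOC][27-38 ALLOC][39-41 FREE]
Op 4: free(b) -> (freed b); heap: [0-12 ALLOC][13-26 FREE][27-38 ALLOC][39-41 FREE]
free(c): c = 27 -> block [27-38 ALLOC]; mark free, coalesce with adjacent free neighbors -> [0-12 ALLOC][13-41 FREE]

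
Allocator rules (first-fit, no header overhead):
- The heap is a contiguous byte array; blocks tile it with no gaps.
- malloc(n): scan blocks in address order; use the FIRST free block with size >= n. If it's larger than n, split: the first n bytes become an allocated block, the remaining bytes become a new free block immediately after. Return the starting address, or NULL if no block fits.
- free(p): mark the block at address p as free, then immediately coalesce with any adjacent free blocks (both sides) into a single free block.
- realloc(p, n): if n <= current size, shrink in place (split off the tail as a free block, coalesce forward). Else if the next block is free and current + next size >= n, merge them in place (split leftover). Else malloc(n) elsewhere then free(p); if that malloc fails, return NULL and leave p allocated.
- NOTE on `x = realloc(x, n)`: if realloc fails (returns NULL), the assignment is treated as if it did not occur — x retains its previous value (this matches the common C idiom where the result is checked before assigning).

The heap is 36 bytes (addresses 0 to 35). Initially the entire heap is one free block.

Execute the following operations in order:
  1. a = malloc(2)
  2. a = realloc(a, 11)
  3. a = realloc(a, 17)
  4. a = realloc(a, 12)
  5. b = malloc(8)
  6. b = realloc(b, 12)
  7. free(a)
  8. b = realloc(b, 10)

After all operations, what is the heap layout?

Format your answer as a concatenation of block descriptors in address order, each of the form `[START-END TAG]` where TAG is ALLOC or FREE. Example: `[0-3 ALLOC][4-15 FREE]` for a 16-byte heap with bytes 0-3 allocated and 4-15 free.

Op 1: a = malloc(2) -> a = 0; heap: [0-1 ALLOC][2-35 FREE]
Op 2: a = realloc(a, 11) -> a = 0; heap: [0-10 ALLOC][11-35 FREE]
Op 3: a = realloc(a, 17) -> a = 0; heap: [0-16 ALLOC][17-35 FREE]
Op 4: a = realloc(a, 12) -> a = 0; heap: [0-11 ALLOC][12-35 FREE]
Op 5: b = malloc(8) -> b = 12; heap: [0-11 ALLOC][12-19 ALLOC][20-35 FREE]
Op 6: b = realloc(b, 12) -> b = 12; heap: [0-11 ALLOC][12-23 ALLOC][24-35 FREE]
Op 7: free(a) -> (freed a); heap: [0-11 FREE][12-23 ALLOC][24-35 FREE]
Op 8: b = realloc(b, 10) -> b = 12; heap: [0-11 FREE][12-21 ALLOC][22-35 FREE]

Answer: [0-11 FREE][12-21 ALLOC][22-35 FREE]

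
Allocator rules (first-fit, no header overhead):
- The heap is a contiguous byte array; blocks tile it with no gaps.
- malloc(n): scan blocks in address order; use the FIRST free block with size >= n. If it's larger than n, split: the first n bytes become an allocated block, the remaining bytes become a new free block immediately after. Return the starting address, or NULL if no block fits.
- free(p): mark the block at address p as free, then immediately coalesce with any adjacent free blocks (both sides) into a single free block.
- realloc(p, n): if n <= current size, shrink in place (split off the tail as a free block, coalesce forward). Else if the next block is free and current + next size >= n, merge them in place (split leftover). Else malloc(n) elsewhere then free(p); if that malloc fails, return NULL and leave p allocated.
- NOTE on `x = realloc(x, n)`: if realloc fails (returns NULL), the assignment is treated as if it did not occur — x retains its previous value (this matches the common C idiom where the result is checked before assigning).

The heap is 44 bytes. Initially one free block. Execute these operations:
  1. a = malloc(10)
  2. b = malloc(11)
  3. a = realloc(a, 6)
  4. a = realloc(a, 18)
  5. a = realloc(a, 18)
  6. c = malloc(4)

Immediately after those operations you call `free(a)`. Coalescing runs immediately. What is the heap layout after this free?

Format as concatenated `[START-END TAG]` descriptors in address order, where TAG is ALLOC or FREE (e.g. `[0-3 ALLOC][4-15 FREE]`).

Op 1: a = malloc(10) -> a = 0; heap: [0-9 ALLOC][10-43 FREE]
Op 2: b = malloc(11) -> b = 10; heap: [0-9 ALLOC][10-20 ALLOC][21-43 FREE]
Op 3: a = realloc(a, 6) -> a = 0; heap: [0-5 ALLOC][6-9 FREE][10-20 ALLOC][21-43 FREE]
Op 4: a = realloc(a, 18) -> a = 21; heap: [0-9 FREE][10-20 ALLOC][21-38 ALLOC][39-43 FREE]
Op 5: a = realloc(a, 18) -> a = 21; heap: [0-9 FREE][10-20 ALLOC][21-38 ALLOC][39-43 FREE]
Op 6: c = malloc(4) -> c = 0; heap: [0-3 ALLOC][4-9 FREE][10-20 ALLOC][21-38 ALLOC][39-43 FREE]
free(a): a = 21 -> block [21-38 ALLOC]; mark free, coalesce with adjacent free neighbors -> [0-3 ALLOC][4-9 FREE][10-20 ALLOC][21-43 FREE]

Answer: [0-3 ALLOC][4-9 FREE][10-20 ALLOC][21-43 FREE]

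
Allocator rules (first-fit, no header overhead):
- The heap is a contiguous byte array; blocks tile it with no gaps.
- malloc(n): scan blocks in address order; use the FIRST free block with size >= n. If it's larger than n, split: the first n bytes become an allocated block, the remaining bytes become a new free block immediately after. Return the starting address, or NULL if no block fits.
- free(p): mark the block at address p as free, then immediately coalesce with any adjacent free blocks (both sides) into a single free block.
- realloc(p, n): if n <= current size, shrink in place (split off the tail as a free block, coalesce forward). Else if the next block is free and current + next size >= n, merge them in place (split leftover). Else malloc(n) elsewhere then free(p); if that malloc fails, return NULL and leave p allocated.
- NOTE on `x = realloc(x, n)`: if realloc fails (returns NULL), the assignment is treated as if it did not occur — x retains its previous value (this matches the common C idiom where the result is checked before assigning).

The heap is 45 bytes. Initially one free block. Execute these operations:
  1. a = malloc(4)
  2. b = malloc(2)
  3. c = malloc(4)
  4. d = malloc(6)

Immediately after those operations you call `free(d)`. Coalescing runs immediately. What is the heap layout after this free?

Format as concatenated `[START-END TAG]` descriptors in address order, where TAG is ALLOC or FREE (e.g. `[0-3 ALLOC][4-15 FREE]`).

Op 1: a = malloc(4) -> a = 0; heap: [0-3 ALLOC][4-44 FREE]
Op 2: b = malloc(2) -> b = 4; heap: [0-3 ALLOC][4-5 ALLOC][6-44 FREE]
Op 3: c = malloc(4) -> c = 6; heap: [0-3 ALLOC][4-5 ALLOC][6-9 ALLOC][10-44 FREE]
Op 4: d = malloc(6) -> d = 10; heap: [0-3 ALLOC][4-5 ALLOC][6-9 ALLOC][10-15 ALLOC][16-44 FREE]
free(d): d = 10 -> block [10-15 ALLOC]; mark free, coalesce with adjacent free neighbors -> [0-3 ALLOC][4-5 ALLOC][6-9 ALLOC][10-44 FREE]

Answer: [0-3 ALLOC][4-5 ALLOC][6-9 ALLOC][10-44 FREE]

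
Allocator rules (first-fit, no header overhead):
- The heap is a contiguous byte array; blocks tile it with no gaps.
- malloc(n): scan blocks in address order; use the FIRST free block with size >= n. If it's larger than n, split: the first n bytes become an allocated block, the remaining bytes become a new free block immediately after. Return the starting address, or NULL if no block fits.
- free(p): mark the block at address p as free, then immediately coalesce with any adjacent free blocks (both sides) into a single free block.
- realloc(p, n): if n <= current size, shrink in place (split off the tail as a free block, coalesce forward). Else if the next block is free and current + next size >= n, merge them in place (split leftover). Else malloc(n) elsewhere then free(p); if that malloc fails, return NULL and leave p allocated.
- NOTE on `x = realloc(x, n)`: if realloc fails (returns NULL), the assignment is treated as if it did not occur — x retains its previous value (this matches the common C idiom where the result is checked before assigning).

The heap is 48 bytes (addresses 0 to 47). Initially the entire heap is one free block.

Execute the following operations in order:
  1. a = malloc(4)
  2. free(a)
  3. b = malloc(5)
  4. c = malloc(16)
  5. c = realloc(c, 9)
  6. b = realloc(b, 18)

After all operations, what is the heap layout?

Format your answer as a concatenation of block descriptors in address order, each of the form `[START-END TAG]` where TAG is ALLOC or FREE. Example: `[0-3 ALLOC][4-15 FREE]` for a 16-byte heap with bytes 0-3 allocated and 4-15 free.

Op 1: a = malloc(4) -> a = 0; heap: [0-3 ALLOC][4-47 FREE]
Op 2: free(a) -> (freed a); heap: [0-47 FREE]
Op 3: b = malloc(5) -> b = 0; heap: [0-4 ALLOC][5-47 FREE]
Op 4: c = malloc(16) -> c = 5; heap: [0-4 ALLOC][5-20 ALLOC][21-47 FREE]
Op 5: c = realloc(c, 9) -> c = 5; heap: [0-4 ALLOC][5-13 ALLOC][14-47 FREE]
Op 6: b = realloc(b, 18) -> b = 14; heap: [0-4 FREE][5-13 ALLOC][14-31 ALLOC][32-47 FREE]

Answer: [0-4 FREE][5-13 ALLOC][14-31 ALLOC][32-47 FREE]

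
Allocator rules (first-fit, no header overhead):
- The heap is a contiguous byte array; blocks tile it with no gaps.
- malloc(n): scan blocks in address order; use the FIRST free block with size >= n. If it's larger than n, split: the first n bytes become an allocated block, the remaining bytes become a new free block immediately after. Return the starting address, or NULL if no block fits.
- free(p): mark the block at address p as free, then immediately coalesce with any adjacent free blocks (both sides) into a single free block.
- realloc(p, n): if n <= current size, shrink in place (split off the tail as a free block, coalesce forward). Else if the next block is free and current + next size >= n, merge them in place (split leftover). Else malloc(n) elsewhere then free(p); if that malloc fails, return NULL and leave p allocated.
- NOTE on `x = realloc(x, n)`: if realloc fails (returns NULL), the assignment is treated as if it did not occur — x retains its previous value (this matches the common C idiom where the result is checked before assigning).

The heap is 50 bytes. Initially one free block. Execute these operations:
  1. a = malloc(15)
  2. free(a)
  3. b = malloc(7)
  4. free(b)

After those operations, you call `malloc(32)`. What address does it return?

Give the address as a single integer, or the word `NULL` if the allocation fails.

Answer: 0

Derivation:
Op 1: a = malloc(15) -> a = 0; heap: [0-14 ALLOC][15-49 FREE]
Op 2: free(a) -> (freed a); heap: [0-49 FREE]
Op 3: b = malloc(7) -> b = 0; heap: [0-6 ALLOC][7-49 FREE]
Op 4: free(b) -> (freed b); heap: [0-49 FREE]
malloc(32): first-fit scan over [0-49 FREE] -> 0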